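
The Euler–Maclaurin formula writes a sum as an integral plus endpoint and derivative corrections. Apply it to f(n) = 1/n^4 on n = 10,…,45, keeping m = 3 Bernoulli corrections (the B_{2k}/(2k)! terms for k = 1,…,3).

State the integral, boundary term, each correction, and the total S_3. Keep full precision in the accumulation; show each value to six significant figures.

S_3 ≈ 0.000383112

The integral term ∫_10^45 1/x^4 dx = 0.000329675.
½[f(10) + f(45)] = ½[0.000100000 + 2.43865e-07] = 5.01219e-05.
Integral + boundary = 0.000379797.
k=1: B_{2}/(2)! × [f^{(1)}(45) − f^{(1)}(10)] = 1/12 × (-2.16769e-08 − (-4.00000e-05)) = 3.33153e-06.
Running total after k=1: 0.000383129.
k=2: B_{4}/(4)! × [f^{(3)}(45) − f^{(3)}(10)] = −1/720 × (-3.21139e-10 − (-1.20000e-05)) = -1.66662e-08.
Running total after k=2: 0.000383112.
k=3: B_{6}/(6)! × [f^{(5)}(45) − f^{(5)}(10)] = 1/30240 × (-8.88089e-12 − (-6.72000e-06)) = 2.22222e-10.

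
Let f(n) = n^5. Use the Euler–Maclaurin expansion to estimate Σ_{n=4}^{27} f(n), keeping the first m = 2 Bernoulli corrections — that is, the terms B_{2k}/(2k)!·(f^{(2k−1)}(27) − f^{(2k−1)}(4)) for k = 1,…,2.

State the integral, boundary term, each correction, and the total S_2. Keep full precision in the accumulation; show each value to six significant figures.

S_2 ≈ 7.19656e+07

Integral: ∫_4^27 x^5 dx = 6.45694e+07.
½[f(4) + f(27)] = ½[1024.00 + 1.43489e+07] = 7.17497e+06.
So far: 7.17444e+07.
Correction k=1: B_{2}/2! · (f^{(1)}(27) − f^{(1)}(4)) = 1/12 · (2.65720e+06 − 1280.00) = 221327.
Partial sum through k=1: 7.19657e+07.
Correction k=2: B_{4}/4! · (f^{(3)}(27) − f^{(3)}(4)) = −1/720 · (43740.0 − 960.000) = -59.4167.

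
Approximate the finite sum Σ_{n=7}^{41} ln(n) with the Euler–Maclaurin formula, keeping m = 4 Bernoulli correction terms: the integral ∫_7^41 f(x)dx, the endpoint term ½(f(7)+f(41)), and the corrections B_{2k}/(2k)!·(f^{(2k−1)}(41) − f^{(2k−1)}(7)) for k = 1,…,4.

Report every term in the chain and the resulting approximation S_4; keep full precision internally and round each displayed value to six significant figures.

S_4 ≈ 107.455

Integral: ∫_7^41 ln(x) dx = 104.635.
Endpoint term: (f(7) + f(41))/2 = (1.94591 + 3.71357)/2 = 2.82974.
Integral + boundary = 107.465.
Order-1 term: 1/12 · (0.0243902 − 0.142857) = -0.00987224.
After k=1: 107.455.
Order-2 term: −1/720 · (2.90187e-05 − 0.00583090) = 8.05817e-06.
After k=2: 107.455.
Order-3 term: 1/30240 · (2.07153e-07 − 0.00142798) = -4.72146e-08.
After k=3: 107.455.
Order-4 term: −1/1209600 · (3.69697e-09 − 0.000874271) = 7.22774e-10.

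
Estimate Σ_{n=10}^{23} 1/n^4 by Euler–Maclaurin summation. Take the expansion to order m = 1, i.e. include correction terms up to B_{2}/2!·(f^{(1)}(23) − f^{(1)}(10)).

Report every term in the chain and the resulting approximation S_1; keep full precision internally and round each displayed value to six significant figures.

The integral term ∫_10^23 1/x^4 dx = 0.000305937.
½[f(10) + f(23)] = ½[0.000100000 + 3.57346e-06] = 5.17867e-05.
Running total after boundary: 0.000357724.
Order-1 term: 1/12 · (-6.21471e-07 − (-4.00000e-05)) = 3.28154e-06.

S_1 ≈ 0.000361005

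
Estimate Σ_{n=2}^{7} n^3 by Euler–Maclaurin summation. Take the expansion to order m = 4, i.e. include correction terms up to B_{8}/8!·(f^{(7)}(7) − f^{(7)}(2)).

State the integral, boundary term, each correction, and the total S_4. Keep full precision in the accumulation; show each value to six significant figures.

S_4 ≈ 783.000

The integral term ∫_2^7 x^3 dx = 596.250.
½[f(2) + f(7)] = ½[8.00000 + 343.000] = 175.500.
So far: 771.750.
k=1: B_{2}/(2)! × [f^{(1)}(7) − f^{(1)}(2)] = 1/12 × (147.000 − 12.0000) = 11.2500.
After k=1: 783.000.
k=2: B_{4}/(4)! × [f^{(3)}(7) − f^{(3)}(2)] = −1/720 × (6.00000 − 6.00000) = 0.00000.
After k=2: 783.000.
k=3: B_{6}/(6)! × [f^{(5)}(7) − f^{(5)}(2)] = 1/30240 × (0.00000 − 0.00000) = 0.00000.
After k=3: 783.000.
k=4: B_{8}/(8)! × [f^{(7)}(7) − f^{(7)}(2)] = −1/1209600 × (0.00000 − 0.00000) = 0.00000.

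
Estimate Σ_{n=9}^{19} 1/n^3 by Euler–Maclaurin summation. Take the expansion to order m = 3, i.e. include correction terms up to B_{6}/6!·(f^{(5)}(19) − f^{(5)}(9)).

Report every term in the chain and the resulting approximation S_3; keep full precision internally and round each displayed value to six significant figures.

∫_9^19 1/x^3 dx evaluates to 0.00478780.
Boundary: ½(f(9) + f(19)) = ½(0.00137174 + 0.000145794) = 0.000758768.
Integral + boundary = 0.00554657.
Correction k=1: B_{2}/2! · (f^{(1)}(19) − f^{(1)}(9)) = 1/12 · (-2.30201e-05 − (-0.000457247)) = 3.61856e-05.
Partial sum through k=1: 0.00558275.
Correction k=2: B_{4}/4! · (f^{(3)}(19) − f^{(3)}(9)) = −1/720 · (-1.27535e-06 − (-0.000112901)) = -1.55035e-07.
Partial sum through k=2: 0.00558260.
Correction k=3: B_{6}/6! · (f^{(5)}(19) − f^{(5)}(9)) = 1/30240 · (-1.48379e-07 − (-5.85410e-05)) = 1.93097e-09.

S_3 ≈ 0.00558260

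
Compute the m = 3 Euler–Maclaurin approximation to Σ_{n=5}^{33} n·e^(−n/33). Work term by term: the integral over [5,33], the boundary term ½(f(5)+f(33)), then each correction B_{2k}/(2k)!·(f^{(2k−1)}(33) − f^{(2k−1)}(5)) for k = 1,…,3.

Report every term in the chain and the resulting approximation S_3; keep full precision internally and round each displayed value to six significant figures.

Integral: ∫_5^33 x·e^(−x/33) dx = 276.452.
½[f(5) + f(33)] = ½[4.29702 + 12.1400] = 8.21852.
So far: 284.671.
Correction k=1: B_{2}/2! · (f^{(1)}(33) − f^{(1)}(5)) = 1/12 · (0.00000 − 0.729192) = -0.0607660.
Running total after k=1: 284.610.
Correction k=2: B_{4}/4! · (f^{(3)}(33) − f^{(3)}(5)) = −1/720 · (0.000675628 − 0.00224794) = 2.18376e-06.
Running total after k=2: 284.610.
Correction k=3: B_{6}/6! · (f^{(5)}(33) − f^{(5)}(5)) = 1/30240 · (1.24082e-06 − 3.51357e-06) = -7.51568e-11.

S_3 ≈ 284.610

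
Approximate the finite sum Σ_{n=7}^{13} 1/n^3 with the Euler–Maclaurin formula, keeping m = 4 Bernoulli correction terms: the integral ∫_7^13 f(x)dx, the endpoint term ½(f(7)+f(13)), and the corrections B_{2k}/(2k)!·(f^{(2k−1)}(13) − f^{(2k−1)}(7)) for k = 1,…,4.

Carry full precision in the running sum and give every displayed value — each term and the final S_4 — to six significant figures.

S_4 ≈ 0.00902550

The integral term ∫_7^13 1/x^3 dx = 0.00724550.
½[f(7) + f(13)] = ½[0.00291545 + 0.000455166] = 0.00168531.
Integral + boundary = 0.00893081.
k=1: B_{2}/(2)! × [f^{(1)}(13) − f^{(1)}(7)] = 1/12 × (-0.000105038 − (-0.00124948)) = 9.53701e-05.
Partial sum through k=1: 0.00902618.
k=2: B_{4}/(4)! × [f^{(3)}(13) − f^{(3)}(7)] = −1/720 × (-1.24306e-05 − (-0.000509992)) = -6.91057e-07.
Partial sum through k=2: 0.00902549.
k=3: B_{6}/(6)! × [f^{(5)}(13) − f^{(5)}(7)] = 1/30240 × (-3.08925e-06 − (-0.000437136)) = 1.43534e-08.
Partial sum through k=3: 0.00902550.
k=4: B_{8}/(8)! × [f^{(7)}(13) − f^{(7)}(7)] = −1/1209600 × (-1.31613e-06 − (-0.000642322)) = -5.29932e-10.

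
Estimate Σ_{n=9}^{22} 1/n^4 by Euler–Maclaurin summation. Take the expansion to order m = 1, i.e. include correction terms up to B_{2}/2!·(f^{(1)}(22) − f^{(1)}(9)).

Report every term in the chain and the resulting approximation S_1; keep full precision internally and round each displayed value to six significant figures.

The integral term ∫_9^22 1/x^4 dx = 0.000425943.
Endpoint term: (f(9) + f(22))/2 = (0.000152416 + 4.26883e-06)/2 = 7.83423e-05.
Integral + boundary = 0.000504285.
Order-1 term: 1/12 · (-7.76152e-07 − (-6.77404e-05)) = 5.58035e-06.

S_1 ≈ 0.000509865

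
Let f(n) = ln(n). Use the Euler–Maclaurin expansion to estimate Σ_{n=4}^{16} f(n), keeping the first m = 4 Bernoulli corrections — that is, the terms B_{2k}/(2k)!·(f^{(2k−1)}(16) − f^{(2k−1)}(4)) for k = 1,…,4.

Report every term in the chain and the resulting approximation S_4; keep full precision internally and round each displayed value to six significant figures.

S_4 ≈ 28.8801

∫_4^16 ln(x) dx evaluates to 26.8162.
Endpoint term: (f(4) + f(16))/2 = (1.38629 + 2.77259)/2 = 2.07944.
Running total after boundary: 28.8957.
Order-1 term: 1/12 · (0.0625000 − 0.250000) = -0.0156250.
Running total after k=1: 28.8801.
Order-2 term: −1/720 · (0.000488281 − 0.0312500) = 4.27246e-05.
Running total after k=2: 28.8801.
Order-3 term: 1/30240 · (2.28882e-05 − 0.0234375) = -7.74293e-07.
Running total after k=3: 28.8801.
Order-4 term: −1/1209600 · (2.68221e-06 − 0.0439453) = 3.63282e-08.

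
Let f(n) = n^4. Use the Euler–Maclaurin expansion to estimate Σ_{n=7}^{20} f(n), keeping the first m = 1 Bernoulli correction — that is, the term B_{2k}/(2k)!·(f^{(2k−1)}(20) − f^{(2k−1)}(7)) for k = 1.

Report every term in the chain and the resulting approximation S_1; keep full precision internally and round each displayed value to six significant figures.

Integral: ∫_7^20 x^4 dx = 636639.
½[f(7) + f(20)] = ½[2401.00 + 160000] = 81200.5.
Integral + boundary = 717839.
Correction k=1: B_{2}/2! · (f^{(1)}(20) − f^{(1)}(7)) = 1/12 · (32000.0 − 1372.00) = 2552.33.

S_1 ≈ 720391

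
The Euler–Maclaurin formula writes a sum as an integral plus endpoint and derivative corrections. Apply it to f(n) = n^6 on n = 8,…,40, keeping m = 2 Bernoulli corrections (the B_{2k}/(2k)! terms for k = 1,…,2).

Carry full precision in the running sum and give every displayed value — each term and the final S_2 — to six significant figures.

S_2 ≈ 2.55047e+10

The integral term ∫_8^40 x^6 dx = 2.34054e+10.
½[f(8) + f(40)] = ½[262144 + 4.09600e+09] = 2.04813e+09.
Integral + boundary = 2.54535e+10.
Correction k=1: B_{2}/2! · (f^{(1)}(40) − f^{(1)}(8)) = 1/12 · (6.14400e+08 − 196608) = 5.11836e+07.
After k=1: 2.55047e+10.
Correction k=2: B_{4}/4! · (f^{(3)}(40) − f^{(3)}(8)) = −1/720 · (7.68000e+06 − 61440.0) = -10581.3.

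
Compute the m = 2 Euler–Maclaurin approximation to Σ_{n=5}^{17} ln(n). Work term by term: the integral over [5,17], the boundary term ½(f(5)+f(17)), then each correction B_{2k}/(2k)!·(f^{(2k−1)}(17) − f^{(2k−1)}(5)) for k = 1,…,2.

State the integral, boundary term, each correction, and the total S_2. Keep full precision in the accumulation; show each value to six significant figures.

The integral term ∫_5^17 ln(x) dx = 28.1174.
½[f(5) + f(17)] = ½[1.60944 + 2.83321] = 2.22133.
Integral + boundary = 30.3388.
Order-1 term: 1/12 · (0.0588235 − 0.200000) = -0.0117647.
Partial sum through k=1: 30.3270.
Order-2 term: −1/720 · (0.000407083 − 0.0160000) = 2.16568e-05.

S_2 ≈ 30.3270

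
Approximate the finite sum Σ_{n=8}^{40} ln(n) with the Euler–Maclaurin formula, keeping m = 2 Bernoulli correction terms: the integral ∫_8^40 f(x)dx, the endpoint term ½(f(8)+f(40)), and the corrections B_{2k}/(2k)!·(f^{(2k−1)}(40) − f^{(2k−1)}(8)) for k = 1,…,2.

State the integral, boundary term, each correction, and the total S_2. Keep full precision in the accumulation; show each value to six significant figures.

S_2 ≈ 101.795

∫_8^40 ln(x) dx evaluates to 98.9196.
Endpoint term: (f(8) + f(40))/2 = (2.07944 + 3.68888)/2 = 2.88416.
Running total after boundary: 101.804.
Order-1 term: 1/12 · (0.0250000 − 0.125000) = -0.00833333.
After k=1: 101.795.
Order-2 term: −1/720 · (3.12500e-05 − 0.00390625) = 5.38194e-06.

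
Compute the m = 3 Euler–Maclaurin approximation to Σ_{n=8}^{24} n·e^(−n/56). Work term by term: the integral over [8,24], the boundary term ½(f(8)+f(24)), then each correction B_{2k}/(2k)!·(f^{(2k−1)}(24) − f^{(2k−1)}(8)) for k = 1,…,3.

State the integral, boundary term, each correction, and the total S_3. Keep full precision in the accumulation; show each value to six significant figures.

S_3 ≈ 199.697

Integral: ∫_8^24 x·e^(−x/56) dx = 188.443.
Boundary: ½(f(8) + f(24)) = ½(6.93502 + 15.6345) = 11.2848.
So far: 199.728.
Correction k=1: B_{2}/2! · (f^{(1)}(24) − f^{(1)}(8)) = 1/12 · (0.372251 − 0.743038) = -0.0308989.
After k=1: 199.697.
Correction k=2: B_{4}/4! · (f^{(3)}(24) − f^{(3)}(8)) = −1/720 · (0.000534161 − 0.000789794) = 3.55046e-07.
After k=2: 199.697.
Correction k=3: B_{6}/6! · (f^{(5)}(24) − f^{(5)}(8)) = 1/30240 · (3.02812e-07 − 4.28141e-07) = -4.14446e-12.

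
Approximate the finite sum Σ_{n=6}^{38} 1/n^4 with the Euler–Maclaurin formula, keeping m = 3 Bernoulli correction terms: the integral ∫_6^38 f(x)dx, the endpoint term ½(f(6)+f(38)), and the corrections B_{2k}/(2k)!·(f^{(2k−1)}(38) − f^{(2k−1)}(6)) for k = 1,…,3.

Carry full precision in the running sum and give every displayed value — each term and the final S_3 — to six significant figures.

S_3 ≈ 0.00196547

The integral term ∫_6^38 1/x^4 dx = 0.00153714.
Endpoint term: (f(6) + f(38))/2 = (0.000771605 + 4.79585e-07)/2 = 0.000386042.
Running total after boundary: 0.00192318.
Correction k=1: B_{2}/2! · (f^{(1)}(38) − f^{(1)}(6)) = 1/12 · (-5.04826e-08 − (-0.000514403)) = 4.28627e-05.
After k=1: 0.00196604.
Correction k=2: B_{4}/4! · (f^{(3)}(38) − f^{(3)}(6)) = −1/720 · (-1.04881e-09 − (-0.000428669)) = -5.95373e-07.
After k=2: 0.00196544.
Correction k=3: B_{6}/6! · (f^{(5)}(38) − f^{(5)}(6)) = 1/30240 · (-4.06740e-11 − (-0.000666819)) = 2.20509e-08.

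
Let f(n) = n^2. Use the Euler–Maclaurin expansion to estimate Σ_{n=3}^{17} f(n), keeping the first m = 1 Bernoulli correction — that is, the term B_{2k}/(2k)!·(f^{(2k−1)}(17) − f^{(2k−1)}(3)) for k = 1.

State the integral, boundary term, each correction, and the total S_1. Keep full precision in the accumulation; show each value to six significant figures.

Integral: ∫_3^17 x^2 dx = 1628.67.
Endpoint term: (f(3) + f(17))/2 = (9.00000 + 289.000)/2 = 149.000.
Integral + boundary = 1777.67.
k=1: B_{2}/(2)! × [f^{(1)}(17) − f^{(1)}(3)] = 1/12 × (34.0000 − 6.00000) = 2.33333.

S_1 ≈ 1780.00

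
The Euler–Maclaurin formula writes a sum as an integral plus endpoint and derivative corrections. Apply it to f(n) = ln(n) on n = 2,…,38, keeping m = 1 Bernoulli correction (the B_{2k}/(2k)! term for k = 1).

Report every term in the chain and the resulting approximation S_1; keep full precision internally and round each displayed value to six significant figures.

Integral: ∫_2^38 ln(x) dx = 100.842.
½[f(2) + f(38)] = ½[0.693147 + 3.63759] = 2.16537.
Integral + boundary = 103.007.
Correction k=1: B_{2}/2! · (f^{(1)}(38) − f^{(1)}(2)) = 1/12 · (0.0263158 − 0.500000) = -0.0394737.

S_1 ≈ 102.968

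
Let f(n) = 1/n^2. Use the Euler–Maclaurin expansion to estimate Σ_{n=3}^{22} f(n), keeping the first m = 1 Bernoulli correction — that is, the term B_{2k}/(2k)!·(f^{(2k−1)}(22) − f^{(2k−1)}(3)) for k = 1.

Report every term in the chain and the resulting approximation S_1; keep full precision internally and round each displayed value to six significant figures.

S_1 ≈ 0.350625

∫_3^22 1/x^2 dx evaluates to 0.287879.
Boundary: ½(f(3) + f(22)) = ½(0.111111 + 0.00206612) = 0.0565886.
Running total after boundary: 0.344467.
Order-1 term: 1/12 · (-0.000187829 − (-0.0740741)) = 0.00615719.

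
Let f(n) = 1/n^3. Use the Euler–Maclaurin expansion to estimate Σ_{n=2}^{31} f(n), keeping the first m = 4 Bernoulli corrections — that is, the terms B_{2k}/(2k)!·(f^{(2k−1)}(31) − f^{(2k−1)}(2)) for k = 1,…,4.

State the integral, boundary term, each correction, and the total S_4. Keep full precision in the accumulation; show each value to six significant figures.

∫_2^31 1/x^3 dx evaluates to 0.124480.
½[f(2) + f(31)] = ½[0.125000 + 3.35672e-05] = 0.0625168.
So far: 0.186996.
Order-1 term: 1/12 · (-3.24844e-06 − (-0.187500)) = 0.0156247.
Running total after k=1: 0.202621.
Order-2 term: −1/720 · (-6.76054e-08 − (-0.937500)) = -0.00130208.
Running total after k=2: 0.201319.
Order-3 term: 1/30240 · (-2.95466e-09 − (-9.84375)) = 0.000325521.
Running total after k=3: 0.201645.
Order-4 term: −1/1209600 · (-2.21369e-10 − (-177.188)) = -0.000146484.

S_4 ≈ 0.201498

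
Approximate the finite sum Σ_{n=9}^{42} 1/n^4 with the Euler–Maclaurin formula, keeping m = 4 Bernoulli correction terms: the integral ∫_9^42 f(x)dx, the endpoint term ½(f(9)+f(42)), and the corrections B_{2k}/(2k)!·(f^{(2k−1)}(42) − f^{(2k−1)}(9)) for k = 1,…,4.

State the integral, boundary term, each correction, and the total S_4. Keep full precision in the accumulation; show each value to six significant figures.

Integral: ∫_9^42 1/x^4 dx = 0.000452748.
Endpoint term: (f(9) + f(42))/2 = (0.000152416 + 3.21368e-07)/2 = 7.63686e-05.
Integral + boundary = 0.000529117.
k=1: B_{2}/(2)! × [f^{(1)}(42) − f^{(1)}(9)] = 1/12 × (-3.06065e-08 − (-6.77404e-05)) = 5.64248e-06.
Running total after k=1: 0.000534759.
k=2: B_{4}/(4)! × [f^{(3)}(42) − f^{(3)}(9)] = −1/720 × (-5.20519e-10 − (-2.50890e-05)) = -3.48451e-08.
Running total after k=2: 0.000534724.
k=3: B_{6}/(6)! × [f^{(5)}(42) − f^{(5)}(9)] = 1/30240 × (-1.65244e-11 − (-1.73455e-05)) = 5.73594e-10.
Running total after k=3: 0.000534725.
k=4: B_{8}/(8)! × [f^{(7)}(42) − f^{(7)}(9)] = −1/1209600 × (-8.43082e-13 − (-1.92728e-05)) = -1.59332e-11.

S_4 ≈ 0.000534725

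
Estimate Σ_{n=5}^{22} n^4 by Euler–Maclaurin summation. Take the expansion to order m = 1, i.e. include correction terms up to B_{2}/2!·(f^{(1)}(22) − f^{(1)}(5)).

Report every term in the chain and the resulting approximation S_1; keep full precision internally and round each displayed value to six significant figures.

Integral: ∫_5^22 x^4 dx = 1.03010e+06.
Boundary: ½(f(5) + f(22)) = ½(625.000 + 234256) = 117440.
So far: 1.14754e+06.
Order-1 term: 1/12 · (42592.0 − 500.000) = 3507.67.

S_1 ≈ 1.15105e+06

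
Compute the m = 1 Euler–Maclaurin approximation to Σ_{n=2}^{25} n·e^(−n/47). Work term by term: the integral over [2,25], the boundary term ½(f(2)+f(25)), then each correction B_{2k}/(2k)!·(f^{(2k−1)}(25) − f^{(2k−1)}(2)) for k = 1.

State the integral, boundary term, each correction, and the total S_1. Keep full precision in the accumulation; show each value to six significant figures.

∫_2^25 x·e^(−x/47) dx evaluates to 219.027.
Endpoint term: (f(2) + f(25))/2 = (1.91668 + 14.6870)/2 = 8.30183.
Running total after boundary: 227.329.
k=1: B_{2}/(2)! × [f^{(1)}(25) − f^{(1)}(2)] = 1/12 × (0.274990 − 0.917559) = -0.0535474.

S_1 ≈ 227.275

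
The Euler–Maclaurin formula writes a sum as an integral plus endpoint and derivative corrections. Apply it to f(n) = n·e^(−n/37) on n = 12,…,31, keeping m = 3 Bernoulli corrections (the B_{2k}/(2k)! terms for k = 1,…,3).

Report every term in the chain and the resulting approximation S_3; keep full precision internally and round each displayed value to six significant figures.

S_3 ≈ 233.302

The integral term ∫_12^31 x·e^(−x/37) dx = 222.293.
½[f(12) + f(31)] = ½[8.67619 + 13.4120] = 11.0441.
Running total after boundary: 233.337.
Correction k=1: B_{2}/2! · (f^{(1)}(31) − f^{(1)}(12)) = 1/12 · (0.0701586 − 0.488524) = -0.0348638.
Partial sum through k=1: 233.302.
Correction k=2: B_{4}/4! · (f^{(3)}(31) − f^{(3)}(12)) = −1/720 · (0.000683308 − 0.00141312) = 1.01362e-06.
Partial sum through k=2: 233.302.
Correction k=3: B_{6}/6! · (f^{(5)}(31) − f^{(5)}(12)) = 1/30240 · (9.60824e-07 − 1.80379e-06) = -2.78758e-11.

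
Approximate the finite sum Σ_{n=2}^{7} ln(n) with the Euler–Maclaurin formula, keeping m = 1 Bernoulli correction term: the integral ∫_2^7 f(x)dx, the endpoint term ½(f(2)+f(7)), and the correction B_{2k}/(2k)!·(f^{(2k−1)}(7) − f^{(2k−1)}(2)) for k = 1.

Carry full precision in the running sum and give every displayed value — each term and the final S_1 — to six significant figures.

S_1 ≈ 8.52484

The integral term ∫_2^7 ln(x) dx = 7.23508.
Boundary: ½(f(2) + f(7)) = ½(0.693147 + 1.94591) = 1.31953.
So far: 8.55461.
Correction k=1: B_{2}/2! · (f^{(1)}(7) − f^{(1)}(2)) = 1/12 · (0.142857 − 0.500000) = -0.0297619.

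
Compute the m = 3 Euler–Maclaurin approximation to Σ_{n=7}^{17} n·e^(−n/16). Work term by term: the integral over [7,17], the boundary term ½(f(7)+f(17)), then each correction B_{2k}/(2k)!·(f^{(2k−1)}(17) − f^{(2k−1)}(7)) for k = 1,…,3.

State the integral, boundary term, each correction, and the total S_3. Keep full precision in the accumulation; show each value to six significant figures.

S_3 ≈ 60.2920

∫_7^17 x·e^(−x/16) dx evaluates to 55.1267.
Boundary: ½(f(7) + f(17)) = ½(4.51954 + 5.87504) = 5.19729.
Running total after boundary: 60.3240.
k=1: B_{2}/(2)! × [f^{(1)}(17) − f^{(1)}(7)] = 1/12 × (-0.0215994 − 0.363177) = -0.0320647.
Partial sum through k=1: 60.2920.
k=2: B_{4}/(4)! × [f^{(3)}(17) − f^{(3)}(7)] = −1/720 × (0.00261556 − 0.00646279) = 5.34338e-06.
Partial sum through k=2: 60.2920.
k=3: B_{6}/(6)! × [f^{(5)}(17) − f^{(5)}(7)] = 1/30240 × (2.07636e-05 − 4.49489e-05) = -7.99778e-10.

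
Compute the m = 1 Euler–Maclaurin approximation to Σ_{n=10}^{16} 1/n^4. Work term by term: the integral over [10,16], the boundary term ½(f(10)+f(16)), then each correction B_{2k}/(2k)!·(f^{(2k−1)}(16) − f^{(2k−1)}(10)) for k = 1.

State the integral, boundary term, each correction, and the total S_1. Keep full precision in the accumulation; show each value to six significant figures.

S_1 ≈ 0.000312598

∫_10^16 1/x^4 dx evaluates to 0.000251953.
Boundary: ½(f(10) + f(16)) = ½(0.000100000 + 1.52588e-05) = 5.76294e-05.
So far: 0.000309583.
k=1: B_{2}/(2)! × [f^{(1)}(16) − f^{(1)}(10)] = 1/12 × (-3.81470e-06 − (-4.00000e-05)) = 3.01544e-06.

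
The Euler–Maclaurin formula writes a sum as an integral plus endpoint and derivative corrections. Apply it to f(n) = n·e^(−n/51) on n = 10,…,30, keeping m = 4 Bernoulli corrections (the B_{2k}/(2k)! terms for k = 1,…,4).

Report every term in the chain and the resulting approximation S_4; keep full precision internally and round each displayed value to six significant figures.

∫_10^30 x·e^(−x/51) dx evaluates to 263.109.
Boundary: ½(f(10) + f(30)) = ½(8.21948 + 16.6592) = 12.4393.
So far: 275.548.
k=1: B_{2}/(2)! × [f^{(1)}(30) − f^{(1)}(10)] = 1/12 × (0.228656 − 0.660782) = -0.0360105.
Running total after k=1: 275.512.
k=2: B_{4}/(4)! × [f^{(3)}(30) − f^{(3)}(10)] = −1/720 × (0.000514905 − 0.000886073) = 5.15512e-07.
Running total after k=2: 275.512.
k=3: B_{6}/(6)! × [f^{(5)}(30) − f^{(5)}(10)] = 1/30240 × (3.62130e-07 − 5.83659e-07) = -7.32571e-12.
Running total after k=3: 275.512.
k=4: B_{8}/(8)! × [f^{(7)}(30) − f^{(7)}(10)] = −1/1209600 × (2.02343e-10 − 3.17821e-10) = 9.54675e-17.

S_4 ≈ 275.512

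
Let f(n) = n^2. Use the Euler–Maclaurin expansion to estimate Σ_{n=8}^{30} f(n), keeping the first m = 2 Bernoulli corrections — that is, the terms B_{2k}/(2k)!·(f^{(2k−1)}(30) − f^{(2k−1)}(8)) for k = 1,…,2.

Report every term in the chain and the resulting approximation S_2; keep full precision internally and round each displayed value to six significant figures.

The integral term ∫_8^30 x^2 dx = 8829.33.
Endpoint term: (f(8) + f(30))/2 = (64.0000 + 900.000)/2 = 482.000.
Integral + boundary = 9311.33.
k=1: B_{2}/(2)! × [f^{(1)}(30) − f^{(1)}(8)] = 1/12 × (60.0000 − 16.0000) = 3.66667.
Running total after k=1: 9315.00.
k=2: B_{4}/(4)! × [f^{(3)}(30) − f^{(3)}(8)] = −1/720 × (0.00000 − 0.00000) = 0.00000.

S_2 ≈ 9315.00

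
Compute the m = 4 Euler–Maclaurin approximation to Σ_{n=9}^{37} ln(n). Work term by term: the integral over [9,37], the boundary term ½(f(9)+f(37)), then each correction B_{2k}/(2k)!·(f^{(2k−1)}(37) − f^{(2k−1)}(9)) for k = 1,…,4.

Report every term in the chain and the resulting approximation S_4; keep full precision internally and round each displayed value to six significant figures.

The integral term ∫_9^37 ln(x) dx = 85.8289.
½[f(9) + f(37)] = ½[2.19722 + 3.61092] = 2.90407.
So far: 88.7330.
k=1: B_{2}/(2)! × [f^{(1)}(37) − f^{(1)}(9)] = 1/12 × (0.0270270 − 0.111111) = -0.00700701.
Running total after k=1: 88.7260.
k=2: B_{4}/(4)! × [f^{(3)}(37) − f^{(3)}(9)] = −1/720 × (3.94843e-05 − 0.00274348) = 3.75556e-06.
Running total after k=2: 88.7260.
k=3: B_{6}/(6)! × [f^{(5)}(37) − f^{(5)}(9)] = 1/30240 × (3.46101e-07 − 0.000406442) = -1.34291e-08.
Running total after k=3: 88.7260.
k=4: B_{8}/(8)! × [f^{(7)}(37) − f^{(7)}(9)] = −1/1209600 × (7.58439e-09 − 0.000150534) = 1.24443e-10.

S_4 ≈ 88.7260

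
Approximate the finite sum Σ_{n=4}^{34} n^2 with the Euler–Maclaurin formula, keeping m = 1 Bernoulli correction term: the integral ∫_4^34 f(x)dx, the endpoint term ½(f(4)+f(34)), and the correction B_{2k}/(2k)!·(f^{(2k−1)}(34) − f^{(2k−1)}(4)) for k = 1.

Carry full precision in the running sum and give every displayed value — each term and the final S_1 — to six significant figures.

S_1 ≈ 13671.0

∫_4^34 x^2 dx evaluates to 13080.0.
Boundary: ½(f(4) + f(34)) = ½(16.0000 + 1156.00) = 586.000.
Integral + boundary = 13666.0.
k=1: B_{2}/(2)! × [f^{(1)}(34) − f^{(1)}(4)] = 1/12 × (68.0000 − 8.00000) = 5.00000.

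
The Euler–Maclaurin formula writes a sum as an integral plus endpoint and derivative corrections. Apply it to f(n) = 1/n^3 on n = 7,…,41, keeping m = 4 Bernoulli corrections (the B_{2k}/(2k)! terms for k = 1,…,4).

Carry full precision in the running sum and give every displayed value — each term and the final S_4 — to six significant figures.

S_4 ≈ 0.0114750

The integral term ∫_7^41 1/x^3 dx = 0.00990664.
Boundary: ½(f(7) + f(41)) = ½(0.00291545 + 1.45094e-05) = 0.00146498.
Running total after boundary: 0.0113716.
Correction k=1: B_{2}/2! · (f^{(1)}(41) − f^{(1)}(7)) = 1/12 · (-1.06166e-06 − (-0.00124948)) = 0.000104035.
Running total after k=1: 0.0114757.
Correction k=2: B_{4}/4! · (f^{(3)}(41) − f^{(3)}(7)) = −1/720 · (-1.26313e-08 − (-0.000509992)) = -7.08304e-07.
Running total after k=2: 0.0114749.
Correction k=3: B_{6}/6! · (f^{(5)}(41) − f^{(5)}(7)) = 1/30240 · (-3.15595e-10 − (-0.000437136)) = 1.44555e-08.
Running total after k=3: 0.0114750.
Correction k=4: B_{8}/8! · (f^{(7)}(41) − f^{(7)}(7)) = −1/1209600 · (-1.35174e-11 − (-0.000642322)) = -5.31020e-10.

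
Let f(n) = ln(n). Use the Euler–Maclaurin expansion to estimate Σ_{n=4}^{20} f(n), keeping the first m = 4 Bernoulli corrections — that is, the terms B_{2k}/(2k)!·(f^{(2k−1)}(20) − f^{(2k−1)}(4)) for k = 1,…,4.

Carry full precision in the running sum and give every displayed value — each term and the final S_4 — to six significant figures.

S_4 ≈ 40.5439

Integral: ∫_4^20 ln(x) dx = 38.3695.
Boundary: ½(f(4) + f(20)) = ½(1.38629 + 2.99573) = 2.19101.
So far: 40.5605.
Order-1 term: 1/12 · (0.0500000 − 0.250000) = -0.0166667.
After k=1: 40.5438.
Order-2 term: −1/720 · (0.000250000 − 0.0312500) = 4.30556e-05.
After k=2: 40.5439.
Order-3 term: 1/30240 · (7.50000e-06 − 0.0234375) = -7.74802e-07.
After k=3: 40.5439.
Order-4 term: −1/1209600 · (5.62500e-07 − 0.0439453) = 3.63300e-08.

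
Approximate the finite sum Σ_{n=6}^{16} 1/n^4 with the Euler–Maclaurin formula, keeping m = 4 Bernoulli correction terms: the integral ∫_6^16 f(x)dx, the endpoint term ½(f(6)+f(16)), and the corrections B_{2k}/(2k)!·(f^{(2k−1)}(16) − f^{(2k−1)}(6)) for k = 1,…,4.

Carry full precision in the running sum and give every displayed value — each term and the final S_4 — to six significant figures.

S_4 ≈ 0.00189724

∫_6^16 1/x^4 dx evaluates to 0.00146183.
½[f(6) + f(16)] = ½[0.000771605 + 1.52588e-05] = 0.000393432.
Running total after boundary: 0.00185526.
k=1: B_{2}/(2)! × [f^{(1)}(16) − f^{(1)}(6)] = 1/12 × (-3.81470e-06 − (-0.000514403)) = 4.25490e-05.
Partial sum through k=1: 0.00189781.
k=2: B_{4}/(4)! × [f^{(3)}(16) − f^{(3)}(6)] = −1/720 × (-4.47035e-07 − (-0.000428669)) = -5.94753e-07.
Partial sum through k=2: 0.00189722.
k=3: B_{6}/(6)! × [f^{(5)}(16) − f^{(5)}(6)] = 1/30240 × (-9.77889e-08 − (-0.000666819)) = 2.20477e-08.
Partial sum through k=3: 0.00189724.
k=4: B_{8}/(8)! × [f^{(7)}(16) − f^{(7)}(6)] = −1/1209600 × (-3.43789e-08 − (-0.00166705)) = -1.37815e-09.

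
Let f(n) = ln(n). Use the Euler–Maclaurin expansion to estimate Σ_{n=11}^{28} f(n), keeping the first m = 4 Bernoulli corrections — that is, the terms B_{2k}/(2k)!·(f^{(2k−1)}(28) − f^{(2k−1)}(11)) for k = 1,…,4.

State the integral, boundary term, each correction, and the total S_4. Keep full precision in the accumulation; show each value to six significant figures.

Integral: ∫_11^28 ln(x) dx = 49.9249.
Endpoint term: (f(11) + f(28))/2 = (2.39790 + 3.33220)/2 = 2.86505.
Integral + boundary = 52.7899.
Order-1 term: 1/12 · (0.0357143 − 0.0909091) = -0.00459957.
Partial sum through k=1: 52.7853.
Order-2 term: −1/720 · (9.11079e-05 − 0.00150263) = 1.96045e-06.
Partial sum through k=2: 52.7853.
Order-3 term: 1/30240 · (1.39451e-06 − 0.000149021) = -4.88183e-09.
Partial sum through k=3: 52.7853.
Order-4 term: −1/1209600 · (5.33613e-08 − 3.69474e-05) = 3.05010e-11.

S_4 ≈ 52.7853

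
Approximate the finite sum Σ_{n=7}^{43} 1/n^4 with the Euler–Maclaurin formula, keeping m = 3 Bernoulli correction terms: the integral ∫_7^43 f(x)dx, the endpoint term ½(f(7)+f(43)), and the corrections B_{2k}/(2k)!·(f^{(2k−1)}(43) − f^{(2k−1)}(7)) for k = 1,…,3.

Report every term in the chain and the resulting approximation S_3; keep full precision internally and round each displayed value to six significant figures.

S_3 ≈ 0.00119565

∫_7^43 1/x^4 dx evaluates to 0.000967625.
Boundary: ½(f(7) + f(43)) = ½(0.000416493 + 2.92500e-07) = 0.000208393.
So far: 0.00117602.
k=1: B_{2}/(2)! × [f^{(1)}(43) − f^{(1)}(7)] = 1/12 × (-2.72093e-08 − (-0.000237996)) = 1.98307e-05.
After k=1: 0.00119585.
k=2: B_{4}/(4)! × [f^{(3)}(43) − f^{(3)}(7)] = −1/720 × (-4.41471e-10 − (-0.000145712)) = -2.02377e-07.
After k=2: 0.00119565.
k=3: B_{6}/(6)! × [f^{(5)}(43) − f^{(5)}(7)] = 1/30240 × (-1.33707e-11 − (-0.000166528)) = 5.50687e-09.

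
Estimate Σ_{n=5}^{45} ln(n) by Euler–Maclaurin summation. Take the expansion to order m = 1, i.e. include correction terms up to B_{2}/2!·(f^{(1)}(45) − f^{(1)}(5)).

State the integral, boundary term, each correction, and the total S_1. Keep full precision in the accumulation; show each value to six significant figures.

S_1 ≈ 125.946

∫_5^45 ln(x) dx evaluates to 123.253.
Boundary: ½(f(5) + f(45)) = ½(1.60944 + 3.80666) = 2.70805.
So far: 125.961.
Correction k=1: B_{2}/2! · (f^{(1)}(45) − f^{(1)}(5)) = 1/12 · (0.0222222 − 0.200000) = -0.0148148.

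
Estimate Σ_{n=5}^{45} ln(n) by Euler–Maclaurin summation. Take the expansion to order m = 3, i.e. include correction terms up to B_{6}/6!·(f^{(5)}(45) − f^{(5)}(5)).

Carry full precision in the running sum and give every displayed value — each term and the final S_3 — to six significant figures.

S_3 ≈ 125.946

The integral term ∫_5^45 ln(x) dx = 123.253.
Boundary: ½(f(5) + f(45)) = ½(1.60944 + 3.80666) = 2.70805.
Integral + boundary = 125.961.
Order-1 term: 1/12 · (0.0222222 − 0.200000) = -0.0148148.
After k=1: 125.946.
Order-2 term: −1/720 · (2.19479e-05 − 0.0160000) = 2.21917e-05.
After k=2: 125.946.
Order-3 term: 1/30240 · (1.30061e-07 − 0.00768000) = -2.53964e-07.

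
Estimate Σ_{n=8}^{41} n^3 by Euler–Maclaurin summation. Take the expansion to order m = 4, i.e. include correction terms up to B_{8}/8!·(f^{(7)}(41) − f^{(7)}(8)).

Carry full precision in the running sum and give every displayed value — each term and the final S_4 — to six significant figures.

S_4 ≈ 740537

The integral term ∫_8^41 x^3 dx = 705416.
Boundary: ½(f(8) + f(41)) = ½(512.000 + 68921.0) = 34716.5.
Integral + boundary = 740133.
Order-1 term: 1/12 · (5043.00 − 192.000) = 404.250.
Running total after k=1: 740537.
Order-2 term: −1/720 · (6.00000 − 6.00000) = 0.00000.
Running total after k=2: 740537.
Order-3 term: 1/30240 · (0.00000 − 0.00000) = 0.00000.
Running total after k=3: 740537.
Order-4 term: −1/1209600 · (0.00000 − 0.00000) = 0.00000.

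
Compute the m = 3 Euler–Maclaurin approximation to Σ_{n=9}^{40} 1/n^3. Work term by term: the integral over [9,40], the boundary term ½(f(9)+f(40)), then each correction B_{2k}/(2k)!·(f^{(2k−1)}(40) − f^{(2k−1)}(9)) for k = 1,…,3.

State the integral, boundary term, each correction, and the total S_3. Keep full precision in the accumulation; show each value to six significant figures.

∫_9^40 1/x^3 dx evaluates to 0.00586034.
Endpoint term: (f(9) + f(40))/2 = (0.00137174 + 1.56250e-05)/2 = 0.000693684.
Integral + boundary = 0.00655402.
Correction k=1: B_{2}/2! · (f^{(1)}(40) − f^{(1)}(9)) = 1/12 · (-1.17187e-06 − (-0.000457247)) = 3.80063e-05.
Running total after k=1: 0.00659203.
Correction k=2: B_{4}/4! · (f^{(3)}(40) − f^{(3)}(9)) = −1/720 · (-1.46484e-08 − (-0.000112901)) = -1.56786e-07.
Running total after k=2: 0.00659187.
Correction k=3: B_{6}/6! · (f^{(5)}(40) − f^{(5)}(9)) = 1/30240 · (-3.84521e-10 − (-5.85410e-05)) = 1.93587e-09.

S_3 ≈ 0.00659187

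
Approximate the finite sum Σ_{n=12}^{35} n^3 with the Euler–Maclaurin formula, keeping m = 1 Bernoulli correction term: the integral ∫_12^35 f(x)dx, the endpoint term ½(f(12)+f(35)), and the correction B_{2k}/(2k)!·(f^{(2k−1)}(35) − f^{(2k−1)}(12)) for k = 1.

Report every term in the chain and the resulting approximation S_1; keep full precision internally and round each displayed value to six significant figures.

S_1 ≈ 392544

Integral: ∫_12^35 x^3 dx = 369972.
Boundary: ½(f(12) + f(35)) = ½(1728.00 + 42875.0) = 22301.5.
Running total after boundary: 392274.
k=1: B_{2}/(2)! × [f^{(1)}(35) − f^{(1)}(12)] = 1/12 × (3675.00 − 432.000) = 270.250.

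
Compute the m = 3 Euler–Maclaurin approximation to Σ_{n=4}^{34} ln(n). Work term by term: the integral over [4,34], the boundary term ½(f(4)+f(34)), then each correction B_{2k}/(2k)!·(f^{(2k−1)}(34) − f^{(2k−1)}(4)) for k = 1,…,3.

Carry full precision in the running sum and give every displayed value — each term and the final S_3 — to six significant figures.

∫_4^34 ln(x) dx evaluates to 84.3511.
½[f(4) + f(34)] = ½[1.38629 + 3.52636] = 2.45633.
So far: 86.8074.
k=1: B_{2}/(2)! × [f^{(1)}(34) − f^{(1)}(4)] = 1/12 × (0.0294118 − 0.250000) = -0.0183824.
Partial sum through k=1: 86.7890.
k=2: B_{4}/(4)! × [f^{(3)}(34) − f^{(3)}(4)] = −1/720 × (5.08854e-05 − 0.0312500) = 4.33321e-05.
Partial sum through k=2: 86.7891.
k=3: B_{6}/(6)! × [f^{(5)}(34) − f^{(5)}(4)] = 1/30240 × (5.28222e-07 − 0.0234375) = -7.75032e-07.

S_3 ≈ 86.7891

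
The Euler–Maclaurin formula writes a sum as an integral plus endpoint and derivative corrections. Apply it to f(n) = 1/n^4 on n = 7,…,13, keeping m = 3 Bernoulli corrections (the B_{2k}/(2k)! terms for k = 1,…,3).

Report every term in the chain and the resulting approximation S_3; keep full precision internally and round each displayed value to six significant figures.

Integral: ∫_7^13 1/x^4 dx = 0.000820095.
Endpoint term: (f(7) + f(13))/2 = (0.000416493 + 3.50128e-05)/2 = 0.000225753.
So far: 0.00104585.
k=1: B_{2}/(2)! × [f^{(1)}(13) − f^{(1)}(7)] = 1/12 × (-1.07732e-05 − (-0.000237996)) = 1.89352e-05.
Partial sum through k=1: 0.00106478.
k=2: B_{4}/(4)! × [f^{(3)}(13) − f^{(3)}(7)] = −1/720 × (-1.91240e-06 − (-0.000145712)) = -1.99722e-07.
Partial sum through k=2: 0.00106458.
k=3: B_{6}/(6)! × [f^{(5)}(13) − f^{(5)}(7)] = 1/30240 × (-6.33693e-07 − (-0.000166528)) = 5.48592e-09.

S_3 ≈ 0.00106459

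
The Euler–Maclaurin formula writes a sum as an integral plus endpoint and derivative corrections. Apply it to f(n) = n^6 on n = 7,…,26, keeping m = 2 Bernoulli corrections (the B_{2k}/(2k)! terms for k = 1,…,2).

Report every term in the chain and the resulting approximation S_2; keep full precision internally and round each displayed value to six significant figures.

Integral: ∫_7^26 x^6 dx = 1.14728e+09.
Endpoint term: (f(7) + f(26))/2 = (117649 + 3.08916e+08)/2 = 1.54517e+08.
Integral + boundary = 1.30180e+09.
k=1: B_{2}/(2)! × [f^{(1)}(26) − f^{(1)}(7)] = 1/12 × (7.12883e+07 − 100842) = 5.93228e+06.
Running total after k=1: 1.30773e+09.
k=2: B_{4}/(4)! × [f^{(3)}(26) − f^{(3)}(7)] = −1/720 × (2.10912e+06 − 41160.0) = -2872.17.

S_2 ≈ 1.30773e+09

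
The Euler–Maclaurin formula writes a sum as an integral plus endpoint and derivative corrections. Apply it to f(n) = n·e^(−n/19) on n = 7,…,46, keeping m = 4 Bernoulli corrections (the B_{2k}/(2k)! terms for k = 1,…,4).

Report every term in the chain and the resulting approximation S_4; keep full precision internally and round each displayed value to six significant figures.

The integral term ∫_7^46 x·e^(−x/19) dx = 232.059.
Endpoint term: (f(7) + f(46))/2 = (4.84278 + 4.08609)/2 = 4.46444.
Integral + boundary = 236.524.
k=1: B_{2}/(2)! × [f^{(1)}(46) − f^{(1)}(7)] = 1/12 × (-0.126229 − 0.436943) = -0.0469310.
After k=1: 236.477.
k=2: B_{4}/(4)! × [f^{(3)}(46) − f^{(3)}(7)] = −1/720 × (0.000142456 − 0.00504320) = 6.80658e-06.
After k=2: 236.477.
k=3: B_{6}/(6)! × [f^{(5)}(46) − f^{(5)}(7)] = 1/30240 × (1.75784e-06 − 2.45873e-05) = -7.54944e-10.
After k=3: 236.477.
k=4: B_{8}/(8)! × [f^{(7)}(46) − f^{(7)}(7)] = −1/1209600 × (8.64558e-09 − 9.75196e-08) = 7.34739e-14.

S_4 ≈ 236.477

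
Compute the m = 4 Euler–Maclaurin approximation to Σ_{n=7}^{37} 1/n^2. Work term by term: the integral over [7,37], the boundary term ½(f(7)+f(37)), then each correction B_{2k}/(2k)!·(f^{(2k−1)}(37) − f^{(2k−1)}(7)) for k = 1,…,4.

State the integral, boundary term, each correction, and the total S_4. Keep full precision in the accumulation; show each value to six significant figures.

Integral: ∫_7^37 1/x^2 dx = 0.115830.
Endpoint term: (f(7) + f(37))/2 = (0.0204082 + 0.000730460)/2 = 0.0105693.
So far: 0.126399.
Correction k=1: B_{2}/2! · (f^{(1)}(37) − f^{(1)}(7)) = 1/12 · (-3.94843e-05 − (-0.00583090)) = 0.000482618.
After k=1: 0.126882.
Correction k=2: B_{4}/4! · (f^{(3)}(37) − f^{(3)}(7)) = −1/720 · (-3.46101e-07 − (-0.00142798)) = -1.98282e-06.
After k=2: 0.126880.
Correction k=3: B_{6}/6! · (f^{(5)}(37) − f^{(5)}(7)) = 1/30240 · (-7.58439e-09 − (-0.000874271)) = 2.89108e-08.
After k=3: 0.126880.
Correction k=4: B_{8}/8! · (f^{(7)}(37) − f^{(7)}(7)) = −1/1209600 · (-3.10245e-10 − (-0.000999167)) = -8.26031e-10.

S_4 ≈ 0.126880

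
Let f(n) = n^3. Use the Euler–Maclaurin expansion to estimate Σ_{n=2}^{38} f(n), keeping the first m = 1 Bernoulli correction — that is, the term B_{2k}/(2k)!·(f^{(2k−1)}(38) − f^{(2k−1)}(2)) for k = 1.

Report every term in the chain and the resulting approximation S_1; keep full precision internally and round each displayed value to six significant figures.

S_1 ≈ 549080

The integral term ∫_2^38 x^3 dx = 521280.
Endpoint term: (f(2) + f(38))/2 = (8.00000 + 54872.0)/2 = 27440.0.
Running total after boundary: 548720.
Order-1 term: 1/12 · (4332.00 − 12.0000) = 360.000.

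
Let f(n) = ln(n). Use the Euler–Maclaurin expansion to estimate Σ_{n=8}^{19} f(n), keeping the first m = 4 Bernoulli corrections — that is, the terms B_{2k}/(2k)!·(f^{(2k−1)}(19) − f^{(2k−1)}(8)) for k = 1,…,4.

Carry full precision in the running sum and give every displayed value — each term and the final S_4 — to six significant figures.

Integral: ∫_8^19 ln(x) dx = 28.3088.
½[f(8) + f(19)] = ½[2.07944 + 2.94444] = 2.51194.
Running total after boundary: 30.8207.
Order-1 term: 1/12 · (0.0526316 − 0.125000) = -0.00603070.
After k=1: 30.8147.
Order-2 term: −1/720 · (0.000291588 − 0.00390625) = 5.02036e-06.
After k=2: 30.8147.
Order-3 term: 1/30240 · (9.69267e-06 − 0.000732422) = -2.38998e-08.
After k=3: 30.8147.
Order-4 term: −1/1209600 · (8.05485e-07 − 0.000343323) = 2.83166e-10.

S_4 ≈ 30.8147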